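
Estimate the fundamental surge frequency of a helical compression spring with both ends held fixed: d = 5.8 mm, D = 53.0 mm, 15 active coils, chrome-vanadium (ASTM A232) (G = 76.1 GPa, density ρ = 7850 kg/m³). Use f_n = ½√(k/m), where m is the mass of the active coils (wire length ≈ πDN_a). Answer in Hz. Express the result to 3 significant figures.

k = Gd⁴/(8D³N_a) = (76.1×10³)(5.8⁴)/(8·53.0³·15) = 4.8205 N/mm = 4820.5 N/m
Wire length L = πDN_a = π·53.0·15 = 2497.6 mm
m = ρ·(πd²/4)·L = 7850 × 26.421×10⁻⁶ m² × 2.4976 m = 0.518 kg
f_n = ½√(k/m) = 0.5·√(4820.5/0.518) = 0.5·√(9305.8) = 48.233 Hz

48.2 Hz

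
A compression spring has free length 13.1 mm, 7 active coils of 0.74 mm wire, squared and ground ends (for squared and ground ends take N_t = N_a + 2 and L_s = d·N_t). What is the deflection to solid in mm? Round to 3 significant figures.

N_t = 9; L_s = 0.74·9 = 6.66 mm
δ_solid = L₀ − L_s = 13.1 − 6.66 = 6.44 mm

6.44 mm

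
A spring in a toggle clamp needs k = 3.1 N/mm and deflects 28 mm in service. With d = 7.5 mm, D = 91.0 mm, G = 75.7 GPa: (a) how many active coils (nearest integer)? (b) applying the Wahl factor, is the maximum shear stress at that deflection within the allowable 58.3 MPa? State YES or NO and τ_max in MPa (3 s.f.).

N_a = Gd⁴/(8D³k) = (75.7×10³)(7.5⁴)/(8·91.0³·3.1) = 12.82 → N_a = 13
Actual rate k = Gd⁴/(8D³·13) = 3.0562 N/mm
Working load F = kδ = 3.0562·28 = 85.574 N
C = 91.0/7.5 = 12.1333; K_W = (4C−1)/(4C−4)+0.615/C = 1.1181
τ_max = K_W·8FD/(πd³) = 1.1181·47.004 = 52.553 MPa
τ_max ≤ 58.3 MPa → acceptable

(a) 13 coils; (b) YES, τ_max = 52.6 MPa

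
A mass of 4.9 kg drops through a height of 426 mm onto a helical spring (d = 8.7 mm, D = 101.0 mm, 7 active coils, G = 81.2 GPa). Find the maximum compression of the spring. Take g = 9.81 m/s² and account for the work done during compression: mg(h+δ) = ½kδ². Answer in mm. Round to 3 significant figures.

77.5 mm

k = Gd⁴/(8D³N_a) = (81.2×10³)(8.7⁴)/(8·101.0³·7) = 8.0627 N/mm
W = mg = 4.9 × 9.81 = 48.069 N
½kδ² − Wδ − Wh = 0 → δ = (W + √(W² + 2kWh))/k
δ = (48.069 + √(2310.6 + 330206))/8.0627 = (48.069 + 576.64)/8.0627 = 77.482 mm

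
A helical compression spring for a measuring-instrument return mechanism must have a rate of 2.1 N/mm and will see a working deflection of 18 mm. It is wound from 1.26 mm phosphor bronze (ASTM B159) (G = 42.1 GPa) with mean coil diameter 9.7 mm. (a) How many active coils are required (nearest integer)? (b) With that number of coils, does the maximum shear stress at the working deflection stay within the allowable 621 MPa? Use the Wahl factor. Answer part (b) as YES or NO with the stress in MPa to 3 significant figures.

N_a = Gd⁴/(8D³k) = (42.1×10³)(1.26⁴)/(8·9.7³·2.1) = 6.921 → N_a = 7
Actual rate k = Gd⁴/(8D³·7) = 2.0762 N/mm
Working load F = kδ = 2.0762·18 = 37.371 N
C = 9.7/1.26 = 7.6984; K_W = (4C−1)/(4C−4)+0.615/C = 1.1919
τ_max = K_W·8FD/(πd³) = 1.1919·461.46 = 549.99 MPa
τ_max ≤ 621 MPa → acceptable

(a) 7 coils; (b) YES, τ_max = 550 MPa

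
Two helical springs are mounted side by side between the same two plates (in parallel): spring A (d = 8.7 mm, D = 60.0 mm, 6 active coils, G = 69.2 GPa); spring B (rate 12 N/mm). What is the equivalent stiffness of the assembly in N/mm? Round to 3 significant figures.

k_A = Gd⁴/(8D³N_a) = (69.2×10³)(8.7⁴)/(8·60.0³·6) = 38.237 N/mm
Parallel: k_eq = 38.237 + 12 = 50.237 N/mm

50.2 N/mm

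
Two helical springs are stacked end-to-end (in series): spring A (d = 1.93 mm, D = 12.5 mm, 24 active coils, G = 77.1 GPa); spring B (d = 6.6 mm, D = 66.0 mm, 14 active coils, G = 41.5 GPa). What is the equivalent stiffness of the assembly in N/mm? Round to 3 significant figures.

k_A = Gd⁴/(8D³N_a) = (77.1×10³)(1.93⁴)/(8·12.5³·24) = 2.8527 N/mm
k_B = Gd⁴/(8D³N_a) = (41.5×10³)(6.6⁴)/(8·66.0³·14) = 2.4455 N/mm
Series: 1/k_eq = 1/2.8527 + 1/2.4455 = 0.75946; k_eq = 1.3167 N/mm

1.32 N/mm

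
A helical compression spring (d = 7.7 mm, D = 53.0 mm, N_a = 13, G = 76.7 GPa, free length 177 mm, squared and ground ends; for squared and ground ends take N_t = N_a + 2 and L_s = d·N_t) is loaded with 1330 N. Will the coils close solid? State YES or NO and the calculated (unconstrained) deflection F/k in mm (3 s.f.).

YES, δ = 76.4 mm

k = Gd⁴/(8D³N_a) = (76.7×10³)(7.7⁴)/(8·53.0³·13) = 17.414 N/mm
N_t = 15; L_s = 7.7·15 = 115.5 mm; δ_solid = L₀ − L_s = 177 − 115.5 = 61.5 mm
δ = F/k = 1330/17.414 = 76.376 mm
δ ≥ δ_solid → spring goes solid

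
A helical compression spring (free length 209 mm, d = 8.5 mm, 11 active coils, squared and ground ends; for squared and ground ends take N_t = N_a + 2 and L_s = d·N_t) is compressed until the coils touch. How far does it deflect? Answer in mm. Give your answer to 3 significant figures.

N_t = 13; L_s = 8.5·13 = 110.5 mm
δ_solid = L₀ − L_s = 209 − 110.5 = 98.5 mm

98.5 mm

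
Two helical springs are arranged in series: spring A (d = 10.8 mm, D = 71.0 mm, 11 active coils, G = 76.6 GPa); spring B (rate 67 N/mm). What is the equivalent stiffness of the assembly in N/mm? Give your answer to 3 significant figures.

k_A = Gd⁴/(8D³N_a) = (76.6×10³)(10.8⁴)/(8·71.0³·11) = 33.088 N/mm
Series: 1/k_eq = 1/33.088 + 1/67 = 0.045148; k_eq = 22.149 N/mm

22.1 N/mm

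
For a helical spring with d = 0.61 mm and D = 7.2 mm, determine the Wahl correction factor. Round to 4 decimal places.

C = D/d = 7.2/0.61 = 11.8033
K_W = (4C−1)/(4C−4) + 0.615/C = 46.213/43.213 + 0.0521 = 1.1215

1.1215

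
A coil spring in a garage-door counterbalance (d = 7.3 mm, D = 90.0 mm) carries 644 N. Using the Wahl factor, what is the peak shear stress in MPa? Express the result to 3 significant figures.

423 MPa

Spring index C = D/d = 90.0/7.3 = 12.3288
K_W = (4C−1)/(4C−4) + 0.615/C = 48.315/45.315 + 0.0499 = 1.1161
τ₀ = 8FD/(πd³) = 8·644·90.0/(π·7.3³) = 463680/1222.1 = 379.4 MPa
τ_max = K·τ₀ = 1.1161 × 379.4 = 423.45 MPa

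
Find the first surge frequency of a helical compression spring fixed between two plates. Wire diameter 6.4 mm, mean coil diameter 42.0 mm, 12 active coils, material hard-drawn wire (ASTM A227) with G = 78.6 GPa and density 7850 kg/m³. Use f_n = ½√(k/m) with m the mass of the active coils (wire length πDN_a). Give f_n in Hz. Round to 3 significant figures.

108 Hz

k = Gd⁴/(8D³N_a) = (78.6×10³)(6.4⁴)/(8·42.0³·12) = 18.541 N/mm = 18541 N/m
Wire length L = πDN_a = π·42.0·12 = 1583.4 mm
m = ρ·(πd²/4)·L = 7850 × 32.17×10⁻⁶ m² × 1.5834 m = 0.39985 kg
f_n = ½√(k/m) = 0.5·√(18541/0.39985) = 0.5·√(46369) = 107.67 Hz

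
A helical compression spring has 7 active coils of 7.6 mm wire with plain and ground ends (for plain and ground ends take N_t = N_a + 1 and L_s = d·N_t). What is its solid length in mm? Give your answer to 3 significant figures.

60.8 mm

plain and ground ends: N_t = N_a + 1 = 7 + 1 = 8
L_s = d·N_t = 7.6 × 8 = 60.8 mm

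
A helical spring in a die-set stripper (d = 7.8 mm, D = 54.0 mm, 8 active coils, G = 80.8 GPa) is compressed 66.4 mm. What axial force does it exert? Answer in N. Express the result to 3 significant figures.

1970 N

k = Gd⁴/(8D³N_a) = (80.8×10³)(7.8⁴)/(8·54.0³·8) = 29.678 N/mm
F = k·δ = 29.678 × 66.4 = 1970.6 N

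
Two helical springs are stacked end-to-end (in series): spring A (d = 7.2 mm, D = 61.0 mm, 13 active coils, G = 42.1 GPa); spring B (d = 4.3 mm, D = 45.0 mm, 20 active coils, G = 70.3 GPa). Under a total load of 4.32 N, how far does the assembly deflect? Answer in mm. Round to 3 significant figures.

k_A = Gd⁴/(8D³N_a) = (42.1×10³)(7.2⁴)/(8·61.0³·13) = 4.7928 N/mm
k_B = Gd⁴/(8D³N_a) = (70.3×10³)(4.3⁴)/(8·45.0³·20) = 1.6484 N/mm
Series: 1/k_eq = 1/4.7928 + 1/1.6484 = 0.81528; k_eq = 1.2266 N/mm
δ = F/k_eq = 4.32/1.2266 = 3.522 mm

3.52 mm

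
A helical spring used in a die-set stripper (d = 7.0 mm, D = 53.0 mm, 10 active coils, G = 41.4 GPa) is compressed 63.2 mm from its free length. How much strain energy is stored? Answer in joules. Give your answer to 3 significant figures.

k = Gd⁴/(8D³N_a) = (41.4×10³)(7.0⁴)/(8·53.0³·10) = 8.3459 N/mm
U = ½kδ² = 0.5 × 8.3459 × 63.2² = 16668 N·mm = 16.668 J

16.7 J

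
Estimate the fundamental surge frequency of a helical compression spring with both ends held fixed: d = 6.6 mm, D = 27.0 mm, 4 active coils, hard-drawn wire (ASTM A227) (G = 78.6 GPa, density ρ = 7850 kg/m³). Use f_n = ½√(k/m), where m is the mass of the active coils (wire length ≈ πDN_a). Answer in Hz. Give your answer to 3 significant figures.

806 Hz

k = Gd⁴/(8D³N_a) = (78.6×10³)(6.6⁴)/(8·27.0³·4) = 236.79 N/mm = 2.3679e+05 N/m
Wire length L = πDN_a = π·27.0·4 = 339.29 mm
m = ρ·(πd²/4)·L = 7850 × 34.212×10⁻⁶ m² × 0.33929 m = 0.091122 kg
f_n = ½√(k/m) = 0.5·√(2.3679e+05/0.091122) = 0.5·√(2.5986e+06) = 806.01 Hz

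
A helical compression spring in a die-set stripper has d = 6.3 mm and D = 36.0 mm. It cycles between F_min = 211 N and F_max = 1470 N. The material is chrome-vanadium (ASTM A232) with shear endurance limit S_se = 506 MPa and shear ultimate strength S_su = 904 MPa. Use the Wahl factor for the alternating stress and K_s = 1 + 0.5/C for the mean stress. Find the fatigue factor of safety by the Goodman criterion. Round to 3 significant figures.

1.05

C = D/d = 36.0/6.3 = 5.7143; K_W = (4C−1)/(4C−4)+0.615/C = 1.2667; K_s = 1+0.5/C = 1.0875
F_a = (F_max−F_min)/2 = 629.5 N; F_m = (F_max+F_min)/2 = 840.5 N
τ_a = K_W·8F_aD/(πd³) = 1.2667 × 230.79 = 292.35 MPa
τ_m = K_s·8F_mD/(πd³) = 1.0875 × 308.15 = 335.11 MPa
Goodman: 1/n_f = τ_a/S_se + τ_m/S_su = 292.35/506 + 335.11/904 = 0.57776 + 0.37070 = 0.94845
n_f = 1/0.94845 = 1.054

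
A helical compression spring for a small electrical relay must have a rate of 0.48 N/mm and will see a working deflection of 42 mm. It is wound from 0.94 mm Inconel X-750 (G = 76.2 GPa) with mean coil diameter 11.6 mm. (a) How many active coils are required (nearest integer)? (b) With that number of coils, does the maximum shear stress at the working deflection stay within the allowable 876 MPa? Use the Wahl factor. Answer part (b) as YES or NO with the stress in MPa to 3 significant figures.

N_a = Gd⁴/(8D³k) = (76.2×10³)(0.94⁴)/(8·11.6³·0.48) = 9.926 → N_a = 10
Actual rate k = Gd⁴/(8D³·10) = 0.47643 N/mm
Working load F = kδ = 0.47643·42 = 20.01 N
C = 11.6/0.94 = 12.3404; K_W = (4C−1)/(4C−4)+0.615/C = 1.1160
τ_max = K_W·8FD/(πd³) = 1.1160·711.65 = 794.18 MPa
τ_max ≤ 876 MPa → acceptable

(a) 10 coils; (b) YES, τ_max = 794 MPa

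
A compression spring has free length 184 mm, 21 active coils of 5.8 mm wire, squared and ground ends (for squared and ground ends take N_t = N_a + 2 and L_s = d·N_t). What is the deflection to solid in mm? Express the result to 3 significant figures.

N_t = 23; L_s = 5.8·23 = 133.4 mm
δ_solid = L₀ − L_s = 184 − 133.4 = 50.6 mm

50.6 mm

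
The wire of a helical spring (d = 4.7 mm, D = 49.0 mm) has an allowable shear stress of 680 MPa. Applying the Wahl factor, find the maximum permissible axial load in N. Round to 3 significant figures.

497 N

C = D/d = 49.0/4.7 = 10.4255
K_W = (4C−1)/(4C−4) + 0.615/C = 40.702/37.702 + 0.0590 = 1.1386
τ_max = K·8FD/(πd³) → F_max = τ_allow·πd³/(8DK)
F_max = 680·π·4.7³/(8·49.0·1.1386) = 2.218e+05/446.32 = 496.95 N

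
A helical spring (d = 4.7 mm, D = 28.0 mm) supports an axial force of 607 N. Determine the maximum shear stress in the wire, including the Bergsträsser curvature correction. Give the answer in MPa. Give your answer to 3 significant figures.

Spring index C = D/d = 28.0/4.7 = 5.9574
K_B = (4C+2)/(4C−3) = 25.830/20.830 = 1.2400
τ₀ = 8FD/(πd³) = 8·607·28.0/(π·4.7³) = 135968/326.17 = 416.86 MPa
τ_max = K·τ₀ = 1.2400 × 416.86 = 516.93 MPa

517 MPa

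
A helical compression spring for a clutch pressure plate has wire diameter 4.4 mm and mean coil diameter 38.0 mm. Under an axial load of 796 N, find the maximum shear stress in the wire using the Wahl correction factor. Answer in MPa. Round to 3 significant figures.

Spring index C = D/d = 38.0/4.4 = 8.6364
K_W = (4C−1)/(4C−4) + 0.615/C = 33.545/30.545 + 0.0712 = 1.1694
τ₀ = 8FD/(πd³) = 8·796·38.0/(π·4.4³) = 241984/267.61 = 904.23 MPa
τ_max = K·τ₀ = 1.1694 × 904.23 = 1057.4 MPa

1060 MPa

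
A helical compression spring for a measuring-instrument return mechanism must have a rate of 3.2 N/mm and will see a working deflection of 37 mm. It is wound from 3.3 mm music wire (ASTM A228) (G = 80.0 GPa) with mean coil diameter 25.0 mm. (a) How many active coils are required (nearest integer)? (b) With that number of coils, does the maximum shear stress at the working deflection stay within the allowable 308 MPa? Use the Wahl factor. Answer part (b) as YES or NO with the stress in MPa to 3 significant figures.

(a) 24 coils; (b) YES, τ_max = 248 MPa

N_a = Gd⁴/(8D³k) = (80.0×10³)(3.3⁴)/(8·25.0³·3.2) = 23.72 → N_a = 24
Actual rate k = Gd⁴/(8D³·24) = 3.1625 N/mm
Working load F = kδ = 3.1625·37 = 117.01 N
C = 25.0/3.3 = 7.5758; K_W = (4C−1)/(4C−4)+0.615/C = 1.1952
τ_max = K_W·8FD/(πd³) = 1.1952·207.28 = 247.75 MPa
τ_max ≤ 308 MPa → acceptable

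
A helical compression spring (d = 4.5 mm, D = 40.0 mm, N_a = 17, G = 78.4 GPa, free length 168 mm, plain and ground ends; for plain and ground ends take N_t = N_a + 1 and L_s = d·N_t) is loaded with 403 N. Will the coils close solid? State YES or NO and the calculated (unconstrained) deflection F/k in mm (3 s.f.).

YES, δ = 109 mm

k = Gd⁴/(8D³N_a) = (78.4×10³)(4.5⁴)/(8·40.0³·17) = 3.6936 N/mm
N_t = 18; L_s = 4.5·18 = 81 mm; δ_solid = L₀ − L_s = 168 − 81 = 87 mm
δ = F/k = 403/3.6936 = 109.11 mm
δ ≥ δ_solid → spring goes solid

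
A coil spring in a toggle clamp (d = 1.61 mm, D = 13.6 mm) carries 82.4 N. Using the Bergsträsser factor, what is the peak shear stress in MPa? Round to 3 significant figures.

795 MPa

Spring index C = D/d = 13.6/1.61 = 8.4472
K_B = (4C+2)/(4C−3) = 35.789/30.789 = 1.1624
τ₀ = 8FD/(πd³) = 8·82.4·13.6/(π·1.61³) = 8965.12/13.111 = 683.8 MPa
τ_max = K·τ₀ = 1.1624 × 683.8 = 794.85 MPa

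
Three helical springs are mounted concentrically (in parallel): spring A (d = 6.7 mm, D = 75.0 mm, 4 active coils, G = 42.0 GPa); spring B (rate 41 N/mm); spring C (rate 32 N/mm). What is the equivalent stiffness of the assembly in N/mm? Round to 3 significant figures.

k_A = Gd⁴/(8D³N_a) = (42.0×10³)(6.7⁴)/(8·75.0³·4) = 6.2692 N/mm
Parallel: k_eq = 6.2692 + 41 + 32 = 79.269 N/mm

79.3 N/mm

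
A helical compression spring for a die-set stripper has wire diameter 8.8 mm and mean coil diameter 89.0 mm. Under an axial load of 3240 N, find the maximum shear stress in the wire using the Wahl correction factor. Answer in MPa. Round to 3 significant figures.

1230 MPa

Spring index C = D/d = 89.0/8.8 = 10.1136
K_W = (4C−1)/(4C−4) + 0.615/C = 39.455/36.455 + 0.0608 = 1.1431
τ₀ = 8FD/(πd³) = 8·3240·89.0/(π·8.8³) = 2.30688e+06/2140.9 = 1077.5 MPa
τ_max = K·τ₀ = 1.1431 × 1077.5 = 1231.7 MPa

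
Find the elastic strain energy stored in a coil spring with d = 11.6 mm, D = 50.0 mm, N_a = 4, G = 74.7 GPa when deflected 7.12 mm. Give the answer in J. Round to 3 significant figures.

k = Gd⁴/(8D³N_a) = (74.7×10³)(11.6⁴)/(8·50.0³·4) = 338.14 N/mm
U = ½kδ² = 0.5 × 338.14 × 7.12² = 8570.8 N·mm = 8.5708 J

8.57 J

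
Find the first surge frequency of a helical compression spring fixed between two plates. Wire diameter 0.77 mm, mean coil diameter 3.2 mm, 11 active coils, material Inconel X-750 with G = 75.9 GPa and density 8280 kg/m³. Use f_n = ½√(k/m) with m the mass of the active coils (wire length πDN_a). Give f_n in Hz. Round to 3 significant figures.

k = Gd⁴/(8D³N_a) = (75.9×10³)(0.77⁴)/(8·3.2³·11) = 9.2528 N/mm = 9252.8 N/m
Wire length L = πDN_a = π·3.2·11 = 110.58 mm
m = ρ·(πd²/4)·L = 8280 × 0.46566×10⁻⁶ m² × 0.11058 m = 0.00042638 kg
f_n = ½√(k/m) = 0.5·√(9252.8/0.00042638) = 0.5·√(2.1701e+07) = 2329.2 Hz

2330 Hz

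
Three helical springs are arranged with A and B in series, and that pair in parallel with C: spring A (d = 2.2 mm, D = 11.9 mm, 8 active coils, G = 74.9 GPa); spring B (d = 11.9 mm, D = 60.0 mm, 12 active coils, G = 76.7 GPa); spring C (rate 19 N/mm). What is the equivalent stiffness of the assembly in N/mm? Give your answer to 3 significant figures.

32.3 N/mm

k_A = Gd⁴/(8D³N_a) = (74.9×10³)(2.2⁴)/(8·11.9³·8) = 16.269 N/mm
k_B = Gd⁴/(8D³N_a) = (76.7×10³)(11.9⁴)/(8·60.0³·12) = 74.175 N/mm
Springs A,B series: k_AB = 1/(1/16.269+1/74.175) = 13.342 N/mm; parallel with C: k_eq = 13.342+19 = 32.342 N/mm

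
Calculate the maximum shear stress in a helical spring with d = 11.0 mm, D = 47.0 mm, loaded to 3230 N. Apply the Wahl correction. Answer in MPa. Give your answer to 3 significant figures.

399 MPa

Spring index C = D/d = 47.0/11.0 = 4.2727
K_W = (4C−1)/(4C−4) + 0.615/C = 16.091/13.091 + 0.1439 = 1.3731
τ₀ = 8FD/(πd³) = 8·3230·47.0/(π·11.0³) = 1.21448e+06/4181.5 = 290.44 MPa
τ_max = K·τ₀ = 1.3731 × 290.44 = 398.81 MPa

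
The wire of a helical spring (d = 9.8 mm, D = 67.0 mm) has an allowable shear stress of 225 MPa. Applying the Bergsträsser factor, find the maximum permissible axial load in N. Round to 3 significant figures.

C = D/d = 67.0/9.8 = 6.8367
K_B = (4C+2)/(4C−3) = 29.347/24.347 = 1.2054
τ_max = K·8FD/(πd³) → F_max = τ_allow·πd³/(8DK)
F_max = 225·π·9.8³/(8·67.0·1.2054) = 6.6529e+05/646.08 = 1029.7 N

1030 N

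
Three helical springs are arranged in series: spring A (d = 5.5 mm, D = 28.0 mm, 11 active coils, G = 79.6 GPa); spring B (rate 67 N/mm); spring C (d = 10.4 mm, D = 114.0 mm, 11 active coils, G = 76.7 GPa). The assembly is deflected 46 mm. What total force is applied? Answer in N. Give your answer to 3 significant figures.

246 N

k_A = Gd⁴/(8D³N_a) = (79.6×10³)(5.5⁴)/(8·28.0³·11) = 37.706 N/mm
k_C = Gd⁴/(8D³N_a) = (76.7×10³)(10.4⁴)/(8·114.0³·11) = 6.8823 N/mm
Series: 1/k_eq = 1/37.706 + 1/67 + 1/6.8823 = 0.18675; k_eq = 5.3548 N/mm
F = k_eq·δ = 5.3548·46 = 246.32 N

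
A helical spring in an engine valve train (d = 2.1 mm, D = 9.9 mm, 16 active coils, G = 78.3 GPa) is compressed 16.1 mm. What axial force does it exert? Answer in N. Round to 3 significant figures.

197 N

k = Gd⁴/(8D³N_a) = (78.3×10³)(2.1⁴)/(8·9.9³·16) = 12.261 N/mm
F = k·δ = 12.261 × 16.1 = 197.4 N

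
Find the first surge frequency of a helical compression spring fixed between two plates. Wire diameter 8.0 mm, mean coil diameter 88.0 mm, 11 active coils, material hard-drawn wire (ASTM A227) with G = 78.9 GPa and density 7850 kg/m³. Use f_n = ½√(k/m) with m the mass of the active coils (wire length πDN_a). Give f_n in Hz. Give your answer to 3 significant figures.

k = Gd⁴/(8D³N_a) = (78.9×10³)(8.0⁴)/(8·88.0³·11) = 5.389 N/mm = 5389 N/m
Wire length L = πDN_a = π·88.0·11 = 3041.1 mm
m = ρ·(πd²/4)·L = 7850 × 50.265×10⁻⁶ m² × 3.0411 m = 1.2 kg
f_n = ½√(k/m) = 0.5·√(5389/1.2) = 0.5·√(4491) = 33.507 Hz

33.5 Hz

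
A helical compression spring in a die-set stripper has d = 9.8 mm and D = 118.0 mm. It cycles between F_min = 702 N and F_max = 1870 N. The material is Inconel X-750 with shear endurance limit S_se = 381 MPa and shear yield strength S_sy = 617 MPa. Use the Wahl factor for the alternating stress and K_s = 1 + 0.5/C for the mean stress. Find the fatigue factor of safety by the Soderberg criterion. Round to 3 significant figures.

C = D/d = 118.0/9.8 = 12.0408; K_W = (4C−1)/(4C−4)+0.615/C = 1.1190; K_s = 1+0.5/C = 1.0415
F_a = (F_max−F_min)/2 = 584 N; F_m = (F_max+F_min)/2 = 1286 N
τ_a = K_W·8F_aD/(πd³) = 1.1190 × 186.45 = 208.64 MPa
τ_m = K_s·8F_mD/(πd³) = 1.0415 × 410.57 = 427.62 MPa
Soderberg: 1/n_f = τ_a/S_se + τ_m/S_sy = 208.64/381 + 427.62/617 = 0.54760 + 0.69306 = 1.2407
n_f = 1/1.2407 = 0.806

0.806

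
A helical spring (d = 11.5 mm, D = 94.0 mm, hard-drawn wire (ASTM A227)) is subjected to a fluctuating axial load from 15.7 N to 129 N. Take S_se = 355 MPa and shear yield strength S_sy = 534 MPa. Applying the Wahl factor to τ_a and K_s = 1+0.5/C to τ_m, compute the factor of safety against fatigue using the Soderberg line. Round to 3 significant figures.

C = D/d = 94.0/11.5 = 8.1739; K_W = (4C−1)/(4C−4)+0.615/C = 1.1798; K_s = 1+0.5/C = 1.0612
F_a = (F_max−F_min)/2 = 56.65 N; F_m = (F_max+F_min)/2 = 72.35 N
τ_a = K_W·8F_aD/(πd³) = 1.1798 × 8.9161 = 10.519 MPa
τ_m = K_s·8F_mD/(πd³) = 1.0612 × 11.387 = 12.084 MPa
Soderberg: 1/n_f = τ_a/S_se + τ_m/S_sy = 10.519/355 + 12.084/534 = 0.02963 + 0.02263 = 0.05226
n_f = 1/0.05226 = 19.14

19.1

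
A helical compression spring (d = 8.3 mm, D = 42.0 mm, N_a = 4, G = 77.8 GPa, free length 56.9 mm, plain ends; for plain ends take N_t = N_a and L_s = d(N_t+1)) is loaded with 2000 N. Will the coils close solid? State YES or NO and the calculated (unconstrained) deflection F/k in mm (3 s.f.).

NO, δ = 12.8 mm

k = Gd⁴/(8D³N_a) = (77.8×10³)(8.3⁴)/(8·42.0³·4) = 155.74 N/mm
N_t = 4; L_s = 8.3·5 = 41.5 mm; δ_solid = L₀ − L_s = 56.9 − 41.5 = 15.4 mm
δ = F/k = 2000/155.74 = 12.842 mm
δ < δ_solid → spring does not go solid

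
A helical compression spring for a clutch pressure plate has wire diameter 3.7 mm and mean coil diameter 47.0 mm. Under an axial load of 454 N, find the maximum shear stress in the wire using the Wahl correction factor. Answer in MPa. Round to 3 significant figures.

1190 MPa

Spring index C = D/d = 47.0/3.7 = 12.7027
K_W = (4C−1)/(4C−4) + 0.615/C = 49.811/46.811 + 0.0484 = 1.1125
τ₀ = 8FD/(πd³) = 8·454·47.0/(π·3.7³) = 170704/159.13 = 1072.7 MPa
τ_max = K·τ₀ = 1.1125 × 1072.7 = 1193.4 MPa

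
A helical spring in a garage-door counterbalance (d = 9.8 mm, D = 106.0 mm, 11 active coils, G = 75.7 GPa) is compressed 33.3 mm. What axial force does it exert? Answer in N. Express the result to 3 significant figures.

222 N

k = Gd⁴/(8D³N_a) = (75.7×10³)(9.8⁴)/(8·106.0³·11) = 6.6619 N/mm
F = k·δ = 6.6619 × 33.3 = 221.84 N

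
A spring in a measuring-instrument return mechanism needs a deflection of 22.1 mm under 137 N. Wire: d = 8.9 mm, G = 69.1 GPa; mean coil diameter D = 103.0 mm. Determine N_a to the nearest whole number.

8

Required rate k = F/δ = 137/22.1 = 6.1991 N/mm
N_a = Gd⁴/(8D³k) = (69.1×10³ × 8.9⁴)/(8 × 103.0³ × 6.1991)
    = 4.33549e+08 / 5.41913e+07 = 8 → 8 coils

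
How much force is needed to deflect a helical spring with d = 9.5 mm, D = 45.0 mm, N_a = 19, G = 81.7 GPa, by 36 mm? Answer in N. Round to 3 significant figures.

1730 N

k = Gd⁴/(8D³N_a) = (81.7×10³)(9.5⁴)/(8·45.0³·19) = 48.044 N/mm
F = k·δ = 48.044 × 36 = 1729.6 N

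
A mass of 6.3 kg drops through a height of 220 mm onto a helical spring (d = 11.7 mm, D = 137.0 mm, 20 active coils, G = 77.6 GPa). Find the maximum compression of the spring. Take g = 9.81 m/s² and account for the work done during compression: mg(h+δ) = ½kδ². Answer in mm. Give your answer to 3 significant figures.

k = Gd⁴/(8D³N_a) = (77.6×10³)(11.7⁴)/(8·137.0³·20) = 3.5345 N/mm
W = mg = 6.3 × 9.81 = 61.803 N
½kδ² − Wδ − Wh = 0 → δ = (W + √(W² + 2kWh))/k
δ = (61.803 + √(3819.6 + 96113.8))/3.5345 = (61.803 + 316.12)/3.5345 = 106.93 mm

107 mm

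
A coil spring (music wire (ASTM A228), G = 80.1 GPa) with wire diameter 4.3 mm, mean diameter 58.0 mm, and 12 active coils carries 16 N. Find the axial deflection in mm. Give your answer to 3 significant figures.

10.9 mm

k = Gd⁴/(8D³N_a) = (80.1×10³)(4.3⁴)/(8·58.0³·12) = 1.462 N/mm
δ = F/k = 16 / 1.462 = 10.944 mm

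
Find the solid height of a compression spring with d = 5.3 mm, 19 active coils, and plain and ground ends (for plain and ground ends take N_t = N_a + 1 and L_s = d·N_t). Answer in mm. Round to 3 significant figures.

106 mm

plain and ground ends: N_t = N_a + 1 = 19 + 1 = 20
L_s = d·N_t = 5.3 × 20 = 106 mm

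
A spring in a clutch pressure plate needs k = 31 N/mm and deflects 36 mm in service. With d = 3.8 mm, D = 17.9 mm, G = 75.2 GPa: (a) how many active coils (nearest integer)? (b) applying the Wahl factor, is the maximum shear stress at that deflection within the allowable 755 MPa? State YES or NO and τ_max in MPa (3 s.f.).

(a) 11 coils; (b) NO, τ_max = 1240 MPa

N_a = Gd⁴/(8D³k) = (75.2×10³)(3.8⁴)/(8·17.9³·31) = 11.02 → N_a = 11
Actual rate k = Gd⁴/(8D³·11) = 31.068 N/mm
Working load F = kδ = 31.068·36 = 1118.4 N
C = 17.9/3.8 = 4.7105; K_W = (4C−1)/(4C−4)+0.615/C = 1.3327
τ_max = K_W·8FD/(πd³) = 1.3327·929.08 = 1238.2 MPa
τ_max > 755 MPa → exceeds allowable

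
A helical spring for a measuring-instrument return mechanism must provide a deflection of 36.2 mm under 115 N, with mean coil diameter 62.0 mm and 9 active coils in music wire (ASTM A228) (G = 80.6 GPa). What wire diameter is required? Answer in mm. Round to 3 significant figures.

Required rate k = F/δ = 115/36.2 = 3.1768 N/mm
d = (8D³N_a·k / G)^(1/4) = (8·62.0³·9·3.1768 / (80.6×10³))^0.25
  = (676.33)^0.25 = 5.0997 mm

5.10 mm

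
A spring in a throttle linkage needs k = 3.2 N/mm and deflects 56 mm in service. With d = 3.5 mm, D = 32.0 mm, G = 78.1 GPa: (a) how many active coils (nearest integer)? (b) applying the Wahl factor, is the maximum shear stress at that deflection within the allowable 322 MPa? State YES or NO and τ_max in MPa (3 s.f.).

N_a = Gd⁴/(8D³k) = (78.1×10³)(3.5⁴)/(8·32.0³·3.2) = 13.97 → N_a = 14
Actual rate k = Gd⁴/(8D³·14) = 3.1934 N/mm
Working load F = kδ = 3.1934·56 = 178.83 N
C = 32.0/3.5 = 9.1429; K_W = (4C−1)/(4C−4)+0.615/C = 1.1594
τ_max = K_W·8FD/(πd³) = 1.1594·339.88 = 394.05 MPa
τ_max > 322 MPa → exceeds allowable

(a) 14 coils; (b) NO, τ_max = 394 MPa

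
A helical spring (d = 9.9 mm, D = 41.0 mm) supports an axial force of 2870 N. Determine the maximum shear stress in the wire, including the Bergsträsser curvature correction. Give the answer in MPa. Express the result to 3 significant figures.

Spring index C = D/d = 41.0/9.9 = 4.1414
K_B = (4C+2)/(4C−3) = 18.566/13.566 = 1.3686
τ₀ = 8FD/(πd³) = 8·2870·41.0/(π·9.9³) = 941360/3048.3 = 308.82 MPa
τ_max = K·τ₀ = 1.3686 × 308.82 = 422.64 MPa

423 MPa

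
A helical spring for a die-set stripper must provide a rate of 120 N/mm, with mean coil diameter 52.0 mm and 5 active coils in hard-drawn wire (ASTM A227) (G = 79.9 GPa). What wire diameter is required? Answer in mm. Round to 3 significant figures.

d = (8D³N_a·k / G)^(1/4) = (8·52.0³·5·120 / (79.9×10³))^0.25
  = (8447)^0.25 = 9.5869 mm

9.59 mm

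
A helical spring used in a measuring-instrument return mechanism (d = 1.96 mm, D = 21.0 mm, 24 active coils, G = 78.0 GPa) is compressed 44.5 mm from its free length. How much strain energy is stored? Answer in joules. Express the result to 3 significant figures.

k = Gd⁴/(8D³N_a) = (78.0×10³)(1.96⁴)/(8·21.0³·24) = 0.64738 N/mm
U = ½kδ² = 0.5 × 0.64738 × 44.5² = 640.99 N·mm = 0.64099 J

0.641 J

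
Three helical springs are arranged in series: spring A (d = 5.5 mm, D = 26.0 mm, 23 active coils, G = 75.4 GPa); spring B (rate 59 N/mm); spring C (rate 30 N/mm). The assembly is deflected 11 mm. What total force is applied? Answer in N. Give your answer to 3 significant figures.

113 N

k_A = Gd⁴/(8D³N_a) = (75.4×10³)(5.5⁴)/(8·26.0³·23) = 21.335 N/mm
Series: 1/k_eq = 1/21.335 + 1/59 + 1/30 = 0.097155; k_eq = 10.293 N/mm
F = k_eq·δ = 10.293·11 = 113.22 N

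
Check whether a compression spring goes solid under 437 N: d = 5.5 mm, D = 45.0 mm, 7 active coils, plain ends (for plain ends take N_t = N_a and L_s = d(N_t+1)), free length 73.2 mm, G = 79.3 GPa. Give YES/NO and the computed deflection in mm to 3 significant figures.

YES, δ = 30.7 mm

k = Gd⁴/(8D³N_a) = (79.3×10³)(5.5⁴)/(8·45.0³·7) = 14.22 N/mm
N_t = 7; L_s = 5.5·8 = 44 mm; δ_solid = L₀ − L_s = 73.2 − 44 = 29.2 mm
δ = F/k = 437/14.22 = 30.731 mm
δ ≥ δ_solid → spring goes solid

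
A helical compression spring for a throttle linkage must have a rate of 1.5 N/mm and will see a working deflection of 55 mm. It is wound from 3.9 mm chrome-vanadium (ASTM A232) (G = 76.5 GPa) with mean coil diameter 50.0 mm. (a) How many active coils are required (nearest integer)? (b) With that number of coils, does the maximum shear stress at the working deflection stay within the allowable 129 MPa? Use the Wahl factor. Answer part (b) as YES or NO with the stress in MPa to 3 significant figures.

N_a = Gd⁴/(8D³k) = (76.5×10³)(3.9⁴)/(8·50.0³·1.5) = 11.8 → N_a = 12
Actual rate k = Gd⁴/(8D³·12) = 1.4748 N/mm
Working load F = kδ = 1.4748·55 = 81.115 N
C = 50.0/3.9 = 12.8205; K_W = (4C−1)/(4C−4)+0.615/C = 1.1114
τ_max = K_W·8FD/(πd³) = 1.1114·174.11 = 193.51 MPa
τ_max > 129 MPa → exceeds allowable

(a) 12 coils; (b) NO, τ_max = 194 MPa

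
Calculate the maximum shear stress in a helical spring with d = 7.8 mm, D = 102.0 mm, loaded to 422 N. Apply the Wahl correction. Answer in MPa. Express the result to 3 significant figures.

256 MPa

Spring index C = D/d = 102.0/7.8 = 13.0769
K_W = (4C−1)/(4C−4) + 0.615/C = 51.308/48.308 + 0.0470 = 1.1091
τ₀ = 8FD/(πd³) = 8·422·102.0/(π·7.8³) = 344352/1490.8 = 230.98 MPa
τ_max = K·τ₀ = 1.1091 × 230.98 = 256.18 MPa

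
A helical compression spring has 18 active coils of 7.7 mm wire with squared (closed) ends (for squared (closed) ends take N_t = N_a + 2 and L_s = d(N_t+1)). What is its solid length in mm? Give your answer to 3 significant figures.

162 mm

squared (closed) ends: N_t = N_a + 2 = 18 + 2 = 20
L_s = d·(N_t+1) = 7.7 × 21 = 161.7 mm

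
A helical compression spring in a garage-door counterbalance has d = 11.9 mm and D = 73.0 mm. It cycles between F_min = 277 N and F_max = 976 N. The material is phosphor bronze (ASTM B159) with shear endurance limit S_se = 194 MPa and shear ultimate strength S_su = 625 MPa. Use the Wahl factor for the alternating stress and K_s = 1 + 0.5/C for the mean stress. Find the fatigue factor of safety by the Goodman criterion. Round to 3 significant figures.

C = D/d = 73.0/11.9 = 6.1345; K_W = (4C−1)/(4C−4)+0.615/C = 1.2463; K_s = 1+0.5/C = 1.0815
F_a = (F_max−F_min)/2 = 349.5 N; F_m = (F_max+F_min)/2 = 626.5 N
τ_a = K_W·8F_aD/(πd³) = 1.2463 × 38.554 = 48.051 MPa
τ_m = K_s·8F_mD/(πd³) = 1.0815 × 69.11 = 74.743 MPa
Goodman: 1/n_f = τ_a/S_se + τ_m/S_su = 48.051/194 + 74.743/625 = 0.24768 + 0.11959 = 0.36727
n_f = 1/0.36727 = 2.723

2.72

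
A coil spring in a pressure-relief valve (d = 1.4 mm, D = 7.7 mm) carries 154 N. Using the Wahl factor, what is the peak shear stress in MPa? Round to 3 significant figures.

Spring index C = D/d = 7.7/1.4 = 5.5000
K_W = (4C−1)/(4C−4) + 0.615/C = 21.000/18.000 + 0.1118 = 1.2785
τ₀ = 8FD/(πd³) = 8·154·7.7/(π·1.4³) = 9486.4/8.6205 = 1100.4 MPa
τ_max = K·τ₀ = 1.2785 × 1100.4 = 1406.9 MPa

1410 MPa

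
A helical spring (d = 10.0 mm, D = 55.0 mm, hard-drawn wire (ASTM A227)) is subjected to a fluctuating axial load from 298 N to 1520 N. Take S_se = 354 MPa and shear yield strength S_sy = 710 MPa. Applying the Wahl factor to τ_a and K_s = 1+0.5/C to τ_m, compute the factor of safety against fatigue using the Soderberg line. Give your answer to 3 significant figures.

C = D/d = 55.0/10.0 = 5.5000; K_W = (4C−1)/(4C−4)+0.615/C = 1.2785; K_s = 1+0.5/C = 1.0909
F_a = (F_max−F_min)/2 = 611 N; F_m = (F_max+F_min)/2 = 909 N
τ_a = K_W·8F_aD/(πd³) = 1.2785 × 85.574 = 109.41 MPa
τ_m = K_s·8F_mD/(πd³) = 1.0909 × 127.31 = 138.88 MPa
Soderberg: 1/n_f = τ_a/S_se + τ_m/S_sy = 109.41/354 + 138.88/710 = 0.30906 + 0.19561 = 0.50467
n_f = 1/0.50467 = 1.982

1.98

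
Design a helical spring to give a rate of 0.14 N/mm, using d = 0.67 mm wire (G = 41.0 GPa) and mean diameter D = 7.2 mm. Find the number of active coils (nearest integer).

N_a = Gd⁴/(8D³k) = (41.0×10³ × 0.67⁴)/(8 × 7.2³ × 0.14)
    = 8261.96 / 418.038 = 19.76 → 20 coils

20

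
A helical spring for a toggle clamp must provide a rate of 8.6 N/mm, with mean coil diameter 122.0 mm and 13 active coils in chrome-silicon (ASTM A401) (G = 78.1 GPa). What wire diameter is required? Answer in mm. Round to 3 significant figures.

d = (8D³N_a·k / G)^(1/4) = (8·122.0³·13·8.6 / (78.1×10³))^0.25
  = (20795)^0.25 = 12.0085 mm

12.0 mm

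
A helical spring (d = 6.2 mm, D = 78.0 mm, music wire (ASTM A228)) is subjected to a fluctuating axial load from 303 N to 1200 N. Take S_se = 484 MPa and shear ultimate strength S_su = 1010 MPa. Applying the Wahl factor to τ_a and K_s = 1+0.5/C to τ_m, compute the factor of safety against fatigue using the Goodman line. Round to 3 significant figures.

C = D/d = 78.0/6.2 = 12.5806; K_W = (4C−1)/(4C−4)+0.615/C = 1.1136; K_s = 1+0.5/C = 1.0397
F_a = (F_max−F_min)/2 = 448.5 N; F_m = (F_max+F_min)/2 = 751.5 N
τ_a = K_W·8F_aD/(πd³) = 1.1136 × 373.79 = 416.27 MPa
τ_m = K_s·8F_mD/(πd³) = 1.0397 × 626.31 = 651.2 MPa
Goodman: 1/n_f = τ_a/S_se + τ_m/S_su = 416.27/484 + 651.2/1010 = 0.86005 + 0.64475 = 1.5048
n_f = 1/1.5048 = 0.6645

0.665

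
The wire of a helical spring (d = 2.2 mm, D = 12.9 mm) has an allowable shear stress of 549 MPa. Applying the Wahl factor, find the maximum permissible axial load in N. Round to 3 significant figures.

141 N

C = D/d = 12.9/2.2 = 5.8636
K_W = (4C−1)/(4C−4) + 0.615/C = 22.455/19.455 + 0.1049 = 1.2591
τ_max = K·8FD/(πd³) → F_max = τ_allow·πd³/(8DK)
F_max = 549·π·2.2³/(8·12.9·1.2591) = 18365/129.94 = 141.34 N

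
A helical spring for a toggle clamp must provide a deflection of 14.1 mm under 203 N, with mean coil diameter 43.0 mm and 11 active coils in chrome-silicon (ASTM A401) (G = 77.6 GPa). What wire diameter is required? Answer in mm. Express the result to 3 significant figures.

6.00 mm

Required rate k = F/δ = 203/14.1 = 14.397 N/mm
d = (8D³N_a·k / G)^(1/4) = (8·43.0³·11·14.397 / (77.6×10³))^0.25
  = (1298.1)^0.25 = 6.0024 mm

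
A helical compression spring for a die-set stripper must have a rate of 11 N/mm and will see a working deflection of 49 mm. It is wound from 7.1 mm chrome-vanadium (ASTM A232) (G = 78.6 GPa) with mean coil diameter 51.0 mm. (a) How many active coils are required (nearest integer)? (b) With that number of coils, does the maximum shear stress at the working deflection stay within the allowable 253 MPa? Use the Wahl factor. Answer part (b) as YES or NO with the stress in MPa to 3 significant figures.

N_a = Gd⁴/(8D³k) = (78.6×10³)(7.1⁴)/(8·51.0³·11) = 17.11 → N_a = 17
Actual rate k = Gd⁴/(8D³·17) = 11.072 N/mm
Working load F = kδ = 11.072·49 = 542.5 N
C = 51.0/7.1 = 7.1831; K_W = (4C−1)/(4C−4)+0.615/C = 1.2069
τ_max = K_W·8FD/(πd³) = 1.2069·196.85 = 237.58 MPa
τ_max ≤ 253 MPa → acceptable

(a) 17 coils; (b) YES, τ_max = 238 MPa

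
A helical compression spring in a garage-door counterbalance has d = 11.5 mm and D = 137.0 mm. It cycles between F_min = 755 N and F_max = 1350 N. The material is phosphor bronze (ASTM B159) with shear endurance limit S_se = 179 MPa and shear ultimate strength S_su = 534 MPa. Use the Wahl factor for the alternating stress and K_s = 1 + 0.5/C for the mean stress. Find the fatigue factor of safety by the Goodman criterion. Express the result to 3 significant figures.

C = D/d = 137.0/11.5 = 11.9130; K_W = (4C−1)/(4C−4)+0.615/C = 1.1203; K_s = 1+0.5/C = 1.0420
F_a = (F_max−F_min)/2 = 297.5 N; F_m = (F_max+F_min)/2 = 1052.5 N
τ_a = K_W·8F_aD/(πd³) = 1.1203 × 68.242 = 76.455 MPa
τ_m = K_s·8F_mD/(πd³) = 1.0420 × 241.43 = 251.56 MPa
Goodman: 1/n_f = τ_a/S_se + τ_m/S_su = 76.455/179 + 251.56/534 = 0.42712 + 0.47109 = 0.89821
n_f = 1/0.89821 = 1.113

1.11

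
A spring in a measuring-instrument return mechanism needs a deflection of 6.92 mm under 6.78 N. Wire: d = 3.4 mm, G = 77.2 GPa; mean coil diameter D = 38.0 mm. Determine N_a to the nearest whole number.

24

Required rate k = F/δ = 6.78/6.92 = 0.97977 N/mm
N_a = Gd⁴/(8D³k) = (77.2×10³ × 3.4⁴)/(8 × 38.0³ × 0.97977)
    = 1.03165e+07 / 430095 = 23.99 → 24 coils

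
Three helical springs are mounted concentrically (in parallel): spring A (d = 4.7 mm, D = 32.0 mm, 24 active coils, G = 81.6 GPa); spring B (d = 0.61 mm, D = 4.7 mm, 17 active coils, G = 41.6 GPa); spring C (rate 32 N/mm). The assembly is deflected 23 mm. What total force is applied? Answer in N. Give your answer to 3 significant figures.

891 N

k_A = Gd⁴/(8D³N_a) = (81.6×10³)(4.7⁴)/(8·32.0³·24) = 6.3289 N/mm
k_B = Gd⁴/(8D³N_a) = (41.6×10³)(0.61⁴)/(8·4.7³·17) = 0.40792 N/mm
Parallel: k_eq = 6.3289 + 0.40792 + 32 = 38.737 N/mm
F = k_eq·δ = 38.737·23 = 890.95 N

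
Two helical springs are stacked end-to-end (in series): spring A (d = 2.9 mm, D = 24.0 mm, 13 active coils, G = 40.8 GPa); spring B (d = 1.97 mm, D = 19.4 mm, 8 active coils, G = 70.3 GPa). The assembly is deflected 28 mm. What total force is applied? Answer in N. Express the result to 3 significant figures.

k_A = Gd⁴/(8D³N_a) = (40.8×10³)(2.9⁴)/(8·24.0³·13) = 2.0072 N/mm
k_B = Gd⁴/(8D³N_a) = (70.3×10³)(1.97⁴)/(8·19.4³·8) = 2.2659 N/mm
Series: 1/k_eq = 1/2.0072 + 1/2.2659 = 0.93954; k_eq = 1.0643 N/mm
F = k_eq·δ = 1.0643·28 = 29.802 N

29.8 N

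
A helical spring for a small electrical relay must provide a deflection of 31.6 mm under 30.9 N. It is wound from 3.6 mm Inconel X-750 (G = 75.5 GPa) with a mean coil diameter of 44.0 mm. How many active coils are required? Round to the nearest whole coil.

Required rate k = F/δ = 30.9/31.6 = 0.97785 N/mm
N_a = Gd⁴/(8D³k) = (75.5×10³ × 3.6⁴)/(8 × 44.0³ × 0.97785)
    = 1.26811e+07 / 666376 = 19.03 → 19 coils

19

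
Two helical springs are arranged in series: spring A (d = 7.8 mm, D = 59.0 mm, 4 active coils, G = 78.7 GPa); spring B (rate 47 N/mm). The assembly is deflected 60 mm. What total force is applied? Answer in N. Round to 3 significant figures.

k_A = Gd⁴/(8D³N_a) = (78.7×10³)(7.8⁴)/(8·59.0³·4) = 44.325 N/mm
Series: 1/k_eq = 1/44.325 + 1/47 = 0.043837; k_eq = 22.812 N/mm
F = k_eq·δ = 22.812·60 = 1368.7 N

1370 N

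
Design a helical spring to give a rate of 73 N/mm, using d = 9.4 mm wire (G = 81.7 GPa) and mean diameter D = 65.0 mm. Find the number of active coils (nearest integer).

4

N_a = Gd⁴/(8D³k) = (81.7×10³ × 9.4⁴)/(8 × 65.0³ × 73)
    = 6.37872e+08 / 1.60381e+08 = 3.977 → 4 coils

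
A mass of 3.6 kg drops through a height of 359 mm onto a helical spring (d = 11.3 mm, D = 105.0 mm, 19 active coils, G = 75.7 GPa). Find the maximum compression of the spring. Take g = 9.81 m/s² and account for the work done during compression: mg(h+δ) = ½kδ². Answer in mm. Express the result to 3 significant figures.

k = Gd⁴/(8D³N_a) = (75.7×10³)(11.3⁴)/(8·105.0³·19) = 7.0145 N/mm
W = mg = 3.6 × 9.81 = 35.316 N
½kδ² − Wδ − Wh = 0 → δ = (W + √(W² + 2kWh))/k
δ = (35.316 + √(1247.2 + 177866))/7.0145 = (35.316 + 423.22)/7.0145 = 65.369 mm

65.4 mm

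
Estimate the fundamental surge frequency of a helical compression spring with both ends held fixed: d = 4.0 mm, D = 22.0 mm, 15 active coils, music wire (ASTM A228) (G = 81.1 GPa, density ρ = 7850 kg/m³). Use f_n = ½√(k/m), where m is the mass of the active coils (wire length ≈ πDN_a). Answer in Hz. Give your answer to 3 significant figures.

199 Hz

k = Gd⁴/(8D³N_a) = (81.1×10³)(4.0⁴)/(8·22.0³·15) = 16.248 N/mm = 16248 N/m
Wire length L = πDN_a = π·22.0·15 = 1036.7 mm
m = ρ·(πd²/4)·L = 7850 × 12.566×10⁻⁶ m² × 1.0367 m = 0.10227 kg
f_n = ½√(k/m) = 0.5·√(16248/0.10227) = 0.5·√(1.5888e+05) = 199.3 Hz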